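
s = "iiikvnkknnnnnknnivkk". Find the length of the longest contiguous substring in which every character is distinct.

4

add i: [i] len 1
add i (repeat i, move left end past it): [i] len 1
add i (repeat i, move left end past it): [i] len 1
add k: [i, k] len 2
add v: [i, k, v] len 3
add n: [i, k, v, n] len 4
add k (repeat k, move left end past it): [v, n, k] len 3
add k (repeat k, move left end past it): [k] len 1
add n: [k, n] len 2
add n (repeat n, move left end past it): [n] len 1
add n (repeat n, move left end past it): [n] len 1
add n (repeat n, move left end past it): [n] len 1
add n (repeat n, move left end past it): [n] len 1
add k: [n, k] len 2
add n (repeat n, move left end past it): [k, n] len 2
add n (repeat n, move left end past it): [n] len 1
add i: [n, i] len 2
add v: [n, i, v] len 3
add k: [n, i, v, k] len 4
add k (repeat k, move left end past it): [k] len 1
Longest all-distinct length: 4.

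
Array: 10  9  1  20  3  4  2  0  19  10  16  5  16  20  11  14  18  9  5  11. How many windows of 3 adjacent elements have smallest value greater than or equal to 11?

[10, 9, 1] → min 1
[9, 1, 20] → min 1
[1, 20, 3] → min 1
[20, 3, 4] → min 3
[3, 4, 2] → min 2
[4, 2, 0] → min 0
[2, 0, 19] → min 0
[0, 19, 10] → min 0
[19, 10, 16] → min 10
[10, 16, 5] → min 5
[16, 5, 16] → min 5
[5, 16, 20] → min 5
[16, 20, 11] → min 11  ≥ 11 ✓
[20, 11, 14] → min 11  ≥ 11 ✓
[11, 14, 18] → min 11  ≥ 11 ✓
[14, 18, 9] → min 9
[18, 9, 5] → min 5
[9, 5, 11] → min 5
3 windows satisfy the condition.

3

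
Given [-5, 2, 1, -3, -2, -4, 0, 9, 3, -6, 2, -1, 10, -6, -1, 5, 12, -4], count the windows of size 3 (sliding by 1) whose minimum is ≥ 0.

1

[-5, 2, 1] → min -5
[2, 1, -3] → min -3
[1, -3, -2] → min -3
[-3, -2, -4] → min -4
[-2, -4, 0] → min -4
[-4, 0, 9] → min -4
[0, 9, 3] → min 0  ≥ 0 ✓
[9, 3, -6] → min -6
[3, -6, 2] → min -6
[-6, 2, -1] → min -6
[2, -1, 10] → min -1
[-1, 10, -6] → min -6
[10, -6, -1] → min -6
[-6, -1, 5] → min -6
[-1, 5, 12] → min -1
[5, 12, -4] → min -4
1 window satisfy the condition.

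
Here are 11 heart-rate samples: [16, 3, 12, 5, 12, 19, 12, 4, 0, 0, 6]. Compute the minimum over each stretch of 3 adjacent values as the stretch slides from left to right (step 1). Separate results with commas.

3, 3, 5, 5, 12, 4, 0, 0, 0

Sliding a size-3 window across the 11 values:
16 3 12 → min 3
3 12 5 → min 3
12 5 12 → min 5
5 12 19 → min 5
12 19 12 → min 12
19 12 4 → min 4
12 4 0 → min 0
4 0 0 → min 0
0 0 6 → min 0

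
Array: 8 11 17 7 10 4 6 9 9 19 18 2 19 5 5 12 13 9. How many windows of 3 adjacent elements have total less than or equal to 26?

6

8 11 17 → sum 36
11 17 7 → sum 35
17 7 10 → sum 34
7 10 4 → sum 21  ≤ 26 ✓
10 4 6 → sum 20  ≤ 26 ✓
4 6 9 → sum 19  ≤ 26 ✓
6 9 9 → sum 24  ≤ 26 ✓
9 9 19 → sum 37
9 19 18 → sum 46
19 18 2 → sum 39
18 2 19 → sum 39
2 19 5 → sum 26  ≤ 26 ✓
19 5 5 → sum 29
5 5 12 → sum 22  ≤ 26 ✓
5 12 13 → sum 30
12 13 9 → sum 34
6 windows satisfy the condition.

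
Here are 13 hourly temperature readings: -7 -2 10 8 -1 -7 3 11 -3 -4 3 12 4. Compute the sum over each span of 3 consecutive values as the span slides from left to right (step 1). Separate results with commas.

Sliding a size-3 window across the 13 values:
(-7, -2, 10) → sum 1
(-2, 10, 8) → sum 16
(10, 8, -1) → sum 17
(8, -1, -7) → sum 0
(-1, -7, 3) → sum -5
(-7, 3, 11) → sum 7
(3, 11, -3) → sum 11
(11, -3, -4) → sum 4
(-3, -4, 3) → sum -4
(-4, 3, 12) → sum 11
(3, 12, 4) → sum 19

1, 16, 17, 0, -5, 7, 11, 4, -4, 11, 19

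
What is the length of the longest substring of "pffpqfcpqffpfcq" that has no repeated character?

4

add p: [p] len 1
add f: [p, f] len 2
add f (repeat f, move left end past it): [f] len 1
add p: [f, p] len 2
add q: [f, p, q] len 3
add f (repeat f, move left end past it): [p, q, f] len 3
add c: [p, q, f, c] len 4
add p (repeat p, move left end past it): [q, f, c, p] len 4
add q (repeat q, move left end past it): [f, c, p, q] len 4
add f (repeat f, move left end past it): [c, p, q, f] len 4
add f (repeat f, move left end past it): [f] len 1
add p: [f, p] len 2
add f (repeat f, move left end past it): [p, f] len 2
add c: [p, f, c] len 3
add q: [p, f, c, q] len 4
Longest all-distinct length: 4.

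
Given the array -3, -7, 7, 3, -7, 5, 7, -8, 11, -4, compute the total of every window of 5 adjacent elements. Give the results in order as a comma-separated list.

-7, 1, 15, 0, 8, 11

[-3, -7, 7, 3, -7] → sum -7
[-7, 7, 3, -7, 5] → sum 1
[7, 3, -7, 5, 7] → sum 15
[3, -7, 5, 7, -8] → sum 0
[-7, 5, 7, -8, 11] → sum 8
[5, 7, -8, 11, -4] → sum 11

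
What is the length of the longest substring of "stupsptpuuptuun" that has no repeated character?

4

add s: [s] len 1
add t: [s, t] len 2
add u: [s, t, u] len 3
add p: [s, t, u, p] len 4
add s (repeat s, move left end past it): [t, u, p, s] len 4
add p (repeat p, move left end past it): [s, p] len 2
add t: [s, p, t] len 3
add p (repeat p, move left end past it): [t, p] len 2
add u: [t, p, u] len 3
add u (repeat u, move left end past it): [u] len 1
add p: [u, p] len 2
add t: [u, p, t] len 3
add u (repeat u, move left end past it): [p, t, u] len 3
add u (repeat u, move left end past it): [u] len 1
add n: [u, n] len 2
Longest all-distinct length: 4.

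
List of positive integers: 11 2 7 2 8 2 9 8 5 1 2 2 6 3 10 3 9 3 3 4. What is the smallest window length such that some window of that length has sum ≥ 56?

11

add 11: running sum 11 < 56
add 2: running sum 13 < 56
add 7: running sum 20 < 56
add 2: running sum 22 < 56
add 8: running sum 30 < 56
add 2: running sum 32 < 56
add 9: running sum 41 < 56
add 8: running sum 49 < 56
add 5: running sum 54 < 56
add 1: running sum 55 < 56
end 10: [11, 2, 7, 2, 8, 2, 9, 8, 5, 1, 2] sum 57, len 11
end 11: [11, 2, 7, 2, 8, 2, 9, 8, 5, 1, 2, 2] sum 59, len 12
end 12: [11, 2, 7, 2, 8, 2, 9, 8, 5, 1, 2, 2, 6] sum 65, len 13
end 13: [2, 7, 2, 8, 2, 9, 8, 5, 1, 2, 2, 6, 3] sum 57, len 13
end 14: [8, 2, 9, 8, 5, 1, 2, 2, 6, 3, 10] sum 56, len 11
end 15: [8, 2, 9, 8, 5, 1, 2, 2, 6, 3, 10, 3] sum 59, len 12
end 16: [9, 8, 5, 1, 2, 2, 6, 3, 10, 3, 9] sum 58, len 11
end 17: [9, 8, 5, 1, 2, 2, 6, 3, 10, 3, 9, 3] sum 61, len 12
end 18: [9, 8, 5, 1, 2, 2, 6, 3, 10, 3, 9, 3, 3] sum 64, len 13
end 19: [8, 5, 1, 2, 2, 6, 3, 10, 3, 9, 3, 3, 4] sum 59, len 13
Shortest qualifying length: 11.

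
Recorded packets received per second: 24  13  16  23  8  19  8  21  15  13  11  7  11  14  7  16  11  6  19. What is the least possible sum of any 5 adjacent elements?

50

24 13 16 23 8 → sum 84
13 16 23 8 19 → sum 79
16 23 8 19 8 → sum 74
23 8 19 8 21 → sum 79
8 19 8 21 15 → sum 71
19 8 21 15 13 → sum 76
8 21 15 13 11 → sum 68
21 15 13 11 7 → sum 67
15 13 11 7 11 → sum 57
13 11 7 11 14 → sum 56
11 7 11 14 7 → sum 50
7 11 14 7 16 → sum 55
11 14 7 16 11 → sum 59
14 7 16 11 6 → sum 54
7 16 11 6 19 → sum 59
Least of these is 50.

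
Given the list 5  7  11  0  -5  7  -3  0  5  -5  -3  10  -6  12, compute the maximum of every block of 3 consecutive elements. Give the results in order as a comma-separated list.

11, 11, 11, 7, 7, 7, 5, 5, 5, 10, 10, 12

5 7 11 → max 11
7 11 0 → max 11
11 0 -5 → max 11
0 -5 7 → max 7
-5 7 -3 → max 7
7 -3 0 → max 7
-3 0 5 → max 5
0 5 -5 → max 5
5 -5 -3 → max 5
-5 -3 10 → max 10
-3 10 -6 → max 10
10 -6 12 → max 12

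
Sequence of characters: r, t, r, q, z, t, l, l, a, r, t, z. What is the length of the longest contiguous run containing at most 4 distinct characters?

6

[r] 1 distinct, len 1
[r, t] 2 distinct, len 2
[r, t, r] 2 distinct, len 3
[r, t, r, q] 3 distinct, len 4
[r, t, r, q, z] 4 distinct, len 5
[r, t, r, q, z, t] 4 distinct, len 6
[q, z, t, l] 4 distinct, len 4
[q, z, t, l, l] 4 distinct, len 5
[z, t, l, l, a] 4 distinct, len 5
[t, l, l, a, r] 4 distinct, len 5
[t, l, l, a, r, t] 4 distinct, len 6
[a, r, t, z] 4 distinct, len 4
Longest length with ≤4 distinct: 6.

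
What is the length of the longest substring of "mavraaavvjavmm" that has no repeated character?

add m: [m] len 1
add a: [m, a] len 2
add v: [m, a, v] len 3
add r: [m, a, v, r] len 4
add a (repeat a, move left end past it): [v, r, a] len 3
add a (repeat a, move left end past it): [a] len 1
add a (repeat a, move left end past it): [a] len 1
add v: [a, v] len 2
add v (repeat v, move left end past it): [v] len 1
add j: [v, j] len 2
add a: [v, j, a] len 3
add v (repeat v, move left end past it): [j, a, v] len 3
add m: [j, a, v, m] len 4
add m (repeat m, move left end past it): [m] len 1
Longest all-distinct length: 4.

4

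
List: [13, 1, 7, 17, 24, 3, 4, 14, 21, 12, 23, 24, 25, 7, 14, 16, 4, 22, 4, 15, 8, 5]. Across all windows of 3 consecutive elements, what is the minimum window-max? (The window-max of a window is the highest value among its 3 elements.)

(13, 1, 7) → max 13
(1, 7, 17) → max 17
(7, 17, 24) → max 24
(17, 24, 3) → max 24
(24, 3, 4) → max 24
(3, 4, 14) → max 14
(4, 14, 21) → max 21
(14, 21, 12) → max 21
(21, 12, 23) → max 23
(12, 23, 24) → max 24
(23, 24, 25) → max 25
(24, 25, 7) → max 25
(25, 7, 14) → max 25
(7, 14, 16) → max 16
(14, 16, 4) → max 16
(16, 4, 22) → max 22
(4, 22, 4) → max 22
(22, 4, 15) → max 22
(4, 15, 8) → max 15
(15, 8, 5) → max 15
Minimum of these is 13.

13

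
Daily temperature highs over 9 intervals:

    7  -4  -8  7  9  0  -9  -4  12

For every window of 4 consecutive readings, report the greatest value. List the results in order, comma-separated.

7, 9, 9, 9, 9, 12

(7, -4, -8, 7) → max 7
(-4, -8, 7, 9) → max 9
(-8, 7, 9, 0) → max 9
(7, 9, 0, -9) → max 9
(9, 0, -9, -4) → max 9
(0, -9, -4, 12) → max 12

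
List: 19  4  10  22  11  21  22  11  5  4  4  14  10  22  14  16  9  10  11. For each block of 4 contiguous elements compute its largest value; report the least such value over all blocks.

11

Each size-4 window and its max:
[19, 4, 10, 22] → max 22
[4, 10, 22, 11] → max 22
[10, 22, 11, 21] → max 22
[22, 11, 21, 22] → max 22
[11, 21, 22, 11] → max 22
[21, 22, 11, 5] → max 22
[22, 11, 5, 4] → max 22
[11, 5, 4, 4] → max 11
[5, 4, 4, 14] → max 14
[4, 4, 14, 10] → max 14
[4, 14, 10, 22] → max 22
[14, 10, 22, 14] → max 22
[10, 22, 14, 16] → max 22
[22, 14, 16, 9] → max 22
[14, 16, 9, 10] → max 16
[16, 9, 10, 11] → max 16
Least of these is 11.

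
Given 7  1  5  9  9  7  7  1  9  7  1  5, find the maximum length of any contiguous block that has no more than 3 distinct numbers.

8

Extend right; when distinct count exceeds 3, shrink from the left:
[7] 1 distinct, len 1
[7, 1] 2 distinct, len 2
[7, 1, 5] 3 distinct, len 3
[1, 5, 9] 3 distinct, len 3
[1, 5, 9, 9] 3 distinct, len 4
[5, 9, 9, 7] 3 distinct, len 4
[5, 9, 9, 7, 7] 3 distinct, len 5
[9, 9, 7, 7, 1] 3 distinct, len 5
[9, 9, 7, 7, 1, 9] 3 distinct, len 6
[9, 9, 7, 7, 1, 9, 7] 3 distinct, len 7
[9, 9, 7, 7, 1, 9, 7, 1] 3 distinct, len 8
[7, 1, 5] 3 distinct, len 3
Longest length with ≤3 distinct: 8.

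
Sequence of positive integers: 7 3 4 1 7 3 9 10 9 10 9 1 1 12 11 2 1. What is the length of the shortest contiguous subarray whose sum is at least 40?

5

add 7: running sum 7 < 40
add 3: running sum 10 < 40
add 4: running sum 14 < 40
add 1: running sum 15 < 40
add 7: running sum 22 < 40
add 3: running sum 25 < 40
add 9: running sum 34 < 40
add 10: shortest ending here [7, 3, 4, 1, 7, 3, 9, 10] sum 44, len 8
add 9: shortest ending here [4, 1, 7, 3, 9, 10, 9] sum 43, len 7
add 10: shortest ending here [3, 9, 10, 9, 10] sum 41, len 5
add 9: shortest ending here [9, 10, 9, 10, 9] sum 47, len 5
add 1: shortest ending here [9, 10, 9, 10, 9, 1] sum 48, len 6
add 1: shortest ending here [10, 9, 10, 9, 1, 1] sum 40, len 6
add 12: shortest ending here [9, 10, 9, 1, 1, 12] sum 42, len 6
add 11: shortest ending here [10, 9, 1, 1, 12, 11] sum 44, len 6
add 2: shortest ending here [10, 9, 1, 1, 12, 11, 2] sum 46, len 7
add 1: shortest ending here [10, 9, 1, 1, 12, 11, 2, 1] sum 47, len 8
Shortest qualifying length: 5.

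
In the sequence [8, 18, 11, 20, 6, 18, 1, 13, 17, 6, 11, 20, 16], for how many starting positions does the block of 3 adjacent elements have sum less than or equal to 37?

8

[8, 18, 11] → sum 37  ≤ 37 ✓
[18, 11, 20] → sum 49
[11, 20, 6] → sum 37  ≤ 37 ✓
[20, 6, 18] → sum 44
[6, 18, 1] → sum 25  ≤ 37 ✓
[18, 1, 13] → sum 32  ≤ 37 ✓
[1, 13, 17] → sum 31  ≤ 37 ✓
[13, 17, 6] → sum 36  ≤ 37 ✓
[17, 6, 11] → sum 34  ≤ 37 ✓
[6, 11, 20] → sum 37  ≤ 37 ✓
[11, 20, 16] → sum 47
8 windows satisfy the condition.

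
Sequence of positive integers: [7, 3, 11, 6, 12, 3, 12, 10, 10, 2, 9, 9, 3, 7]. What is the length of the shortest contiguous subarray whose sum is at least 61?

add 7: running sum 7 < 61
add 3: running sum 10 < 61
add 11: running sum 21 < 61
add 6: running sum 27 < 61
add 12: running sum 39 < 61
add 3: running sum 42 < 61
add 12: running sum 54 < 61
end 7: [7, 3, 11, 6, 12, 3, 12, 10] sum 64, len 8
end 8: [11, 6, 12, 3, 12, 10, 10] sum 64, len 7
end 9: [11, 6, 12, 3, 12, 10, 10, 2] sum 66, len 8
end 10: [6, 12, 3, 12, 10, 10, 2, 9] sum 64, len 8
end 11: [12, 3, 12, 10, 10, 2, 9, 9] sum 67, len 8
end 12: [12, 3, 12, 10, 10, 2, 9, 9, 3] sum 70, len 9
end 13: [12, 10, 10, 2, 9, 9, 3, 7] sum 62, len 8
Shortest qualifying length: 7.

7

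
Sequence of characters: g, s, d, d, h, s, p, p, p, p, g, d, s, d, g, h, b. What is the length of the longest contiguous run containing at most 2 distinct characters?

5

Extend right; when distinct count exceeds 2, shrink from the left:
add g: window [g] (1 distinct), len 1
add s: window [g, s] (2 distinct), len 2
add d: window [s, d] (2 distinct), len 2
add d: window [s, d, d] (2 distinct), len 3
add h: window [d, d, h] (2 distinct), len 3
add s: window [h, s] (2 distinct), len 2
add p: window [s, p] (2 distinct), len 2
add p: window [s, p, p] (2 distinct), len 3
add p: window [s, p, p, p] (2 distinct), len 4
add p: window [s, p, p, p, p] (2 distinct), len 5
add g: window [p, p, p, p, g] (2 distinct), len 5
add d: window [g, d] (2 distinct), len 2
add s: window [d, s] (2 distinct), len 2
add d: window [d, s, d] (2 distinct), len 3
add g: window [d, g] (2 distinct), len 2
add h: window [g, h] (2 distinct), len 2
add b: window [h, b] (2 distinct), len 2
Longest length with ≤2 distinct: 5.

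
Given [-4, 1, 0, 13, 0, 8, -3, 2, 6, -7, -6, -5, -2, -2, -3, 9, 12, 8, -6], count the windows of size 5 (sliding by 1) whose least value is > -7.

10

-4 1 0 13 0 → min -4  > -7 ✓
1 0 13 0 8 → min 0  > -7 ✓
0 13 0 8 -3 → min -3  > -7 ✓
13 0 8 -3 2 → min -3  > -7 ✓
0 8 -3 2 6 → min -3  > -7 ✓
8 -3 2 6 -7 → min -7
-3 2 6 -7 -6 → min -7
2 6 -7 -6 -5 → min -7
6 -7 -6 -5 -2 → min -7
-7 -6 -5 -2 -2 → min -7
-6 -5 -2 -2 -3 → min -6  > -7 ✓
-5 -2 -2 -3 9 → min -5  > -7 ✓
-2 -2 -3 9 12 → min -3  > -7 ✓
-2 -3 9 12 8 → min -3  > -7 ✓
-3 9 12 8 -6 → min -6  > -7 ✓
10 windows satisfy the condition.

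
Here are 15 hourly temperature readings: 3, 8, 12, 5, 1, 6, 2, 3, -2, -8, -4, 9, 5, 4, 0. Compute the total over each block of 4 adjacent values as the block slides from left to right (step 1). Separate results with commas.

(3, 8, 12, 5) → sum 28
(8, 12, 5, 1) → sum 26
(12, 5, 1, 6) → sum 24
(5, 1, 6, 2) → sum 14
(1, 6, 2, 3) → sum 12
(6, 2, 3, -2) → sum 9
(2, 3, -2, -8) → sum -5
(3, -2, -8, -4) → sum -11
(-2, -8, -4, 9) → sum -5
(-8, -4, 9, 5) → sum 2
(-4, 9, 5, 4) → sum 14
(9, 5, 4, 0) → sum 18

28, 26, 24, 14, 12, 9, -5, -11, -5, 2, 14, 18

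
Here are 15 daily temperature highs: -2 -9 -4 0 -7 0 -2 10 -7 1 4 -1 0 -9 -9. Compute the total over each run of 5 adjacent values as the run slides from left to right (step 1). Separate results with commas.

-22, -20, -13, 1, -6, 2, 6, 7, -3, -5, -15

[-2, -9, -4, 0, -7] → sum -22
[-9, -4, 0, -7, 0] → sum -20
[-4, 0, -7, 0, -2] → sum -13
[0, -7, 0, -2, 10] → sum 1
[-7, 0, -2, 10, -7] → sum -6
[0, -2, 10, -7, 1] → sum 2
[-2, 10, -7, 1, 4] → sum 6
[10, -7, 1, 4, -1] → sum 7
[-7, 1, 4, -1, 0] → sum -3
[1, 4, -1, 0, -9] → sum -5
[4, -1, 0, -9, -9] → sum -15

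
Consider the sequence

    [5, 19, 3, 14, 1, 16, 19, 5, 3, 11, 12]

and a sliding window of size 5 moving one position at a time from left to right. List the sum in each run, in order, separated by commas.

42, 53, 53, 55, 44, 54, 50

[5, 19, 3, 14, 1] → sum 42
[19, 3, 14, 1, 16] → sum 53
[3, 14, 1, 16, 19] → sum 53
[14, 1, 16, 19, 5] → sum 55
[1, 16, 19, 5, 3] → sum 44
[16, 19, 5, 3, 11] → sum 54
[19, 5, 3, 11, 12] → sum 50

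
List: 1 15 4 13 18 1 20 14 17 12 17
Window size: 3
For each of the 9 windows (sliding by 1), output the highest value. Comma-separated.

[1, 15, 4] → max 15
[15, 4, 13] → max 15
[4, 13, 18] → max 18
[13, 18, 1] → max 18
[18, 1, 20] → max 20
[1, 20, 14] → max 20
[20, 14, 17] → max 20
[14, 17, 12] → max 17
[17, 12, 17] → max 17

15, 15, 18, 18, 20, 20, 20, 17, 17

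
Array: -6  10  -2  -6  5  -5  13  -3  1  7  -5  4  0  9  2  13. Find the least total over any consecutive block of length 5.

1

(-6, 10, -2, -6, 5) → sum 1
(10, -2, -6, 5, -5) → sum 2
(-2, -6, 5, -5, 13) → sum 5
(-6, 5, -5, 13, -3) → sum 4
(5, -5, 13, -3, 1) → sum 11
(-5, 13, -3, 1, 7) → sum 13
(13, -3, 1, 7, -5) → sum 13
(-3, 1, 7, -5, 4) → sum 4
(1, 7, -5, 4, 0) → sum 7
(7, -5, 4, 0, 9) → sum 15
(-5, 4, 0, 9, 2) → sum 10
(4, 0, 9, 2, 13) → sum 28
Least of these is 1.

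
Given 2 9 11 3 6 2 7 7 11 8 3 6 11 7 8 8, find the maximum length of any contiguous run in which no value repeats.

6

[2] len 1
[2, 9] len 2
[2, 9, 11] len 3
[2, 9, 11, 3] len 4
[2, 9, 11, 3, 6] len 5
[9, 11, 3, 6, 2] len 5
[9, 11, 3, 6, 2, 7] len 6
[7] len 1
[7, 11] len 2
[7, 11, 8] len 3
[7, 11, 8, 3] len 4
[7, 11, 8, 3, 6] len 5
[8, 3, 6, 11] len 4
[8, 3, 6, 11, 7] len 5
[3, 6, 11, 7, 8] len 5
[8] len 1
Longest all-distinct length: 6.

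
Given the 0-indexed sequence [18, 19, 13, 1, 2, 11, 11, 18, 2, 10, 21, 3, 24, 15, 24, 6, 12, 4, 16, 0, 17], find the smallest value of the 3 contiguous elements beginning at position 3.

1

Elements at indices 3..5: 1, 2, 11
min(1, 2, 11) = 1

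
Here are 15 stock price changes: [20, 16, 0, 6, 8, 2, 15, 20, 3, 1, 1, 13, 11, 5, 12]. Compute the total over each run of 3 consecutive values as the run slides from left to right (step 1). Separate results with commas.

Sliding a size-3 window across the 15 values:
[20, 16, 0] → sum 36
[16, 0, 6] → sum 22
[0, 6, 8] → sum 14
[6, 8, 2] → sum 16
[8, 2, 15] → sum 25
[2, 15, 20] → sum 37
[15, 20, 3] → sum 38
[20, 3, 1] → sum 24
[3, 1, 1] → sum 5
[1, 1, 13] → sum 15
[1, 13, 11] → sum 25
[13, 11, 5] → sum 29
[11, 5, 12] → sum 28

36, 22, 14, 16, 25, 37, 38, 24, 5, 15, 25, 29, 28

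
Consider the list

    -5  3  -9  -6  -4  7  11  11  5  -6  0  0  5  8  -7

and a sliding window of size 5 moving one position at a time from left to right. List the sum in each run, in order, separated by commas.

-21, -9, -1, 19, 30, 28, 21, 10, 4, 7, 6

Sliding a size-5 window across the 15 values:
[-5, 3, -9, -6, -4] → sum -21
[3, -9, -6, -4, 7] → sum -9
[-9, -6, -4, 7, 11] → sum -1
[-6, -4, 7, 11, 11] → sum 19
[-4, 7, 11, 11, 5] → sum 30
[7, 11, 11, 5, -6] → sum 28
[11, 11, 5, -6, 0] → sum 21
[11, 5, -6, 0, 0] → sum 10
[5, -6, 0, 0, 5] → sum 4
[-6, 0, 0, 5, 8] → sum 7
[0, 0, 5, 8, -7] → sum 6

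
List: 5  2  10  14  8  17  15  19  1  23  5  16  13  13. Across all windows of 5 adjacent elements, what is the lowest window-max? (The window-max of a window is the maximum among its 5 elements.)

14

[5, 2, 10, 14, 8] → max 14
[2, 10, 14, 8, 17] → max 17
[10, 14, 8, 17, 15] → max 17
[14, 8, 17, 15, 19] → max 19
[8, 17, 15, 19, 1] → max 19
[17, 15, 19, 1, 23] → max 23
[15, 19, 1, 23, 5] → max 23
[19, 1, 23, 5, 16] → max 23
[1, 23, 5, 16, 13] → max 23
[23, 5, 16, 13, 13] → max 23
Lowest of these is 14.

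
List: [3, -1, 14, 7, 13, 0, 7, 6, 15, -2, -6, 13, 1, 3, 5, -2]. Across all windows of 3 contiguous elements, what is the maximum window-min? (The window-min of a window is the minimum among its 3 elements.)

Each size-3 window and its min:
3 -1 14 → min -1
-1 14 7 → min -1
14 7 13 → min 7
7 13 0 → min 0
13 0 7 → min 0
0 7 6 → min 0
7 6 15 → min 6
6 15 -2 → min -2
15 -2 -6 → min -6
-2 -6 13 → min -6
-6 13 1 → min -6
13 1 3 → min 1
1 3 5 → min 1
3 5 -2 → min -2
Maximum of these is 7.

7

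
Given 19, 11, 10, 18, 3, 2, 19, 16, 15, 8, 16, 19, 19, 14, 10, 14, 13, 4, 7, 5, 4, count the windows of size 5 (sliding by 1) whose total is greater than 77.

19 11 10 18 3 → sum 61
11 10 18 3 2 → sum 44
10 18 3 2 19 → sum 52
18 3 2 19 16 → sum 58
3 2 19 16 15 → sum 55
2 19 16 15 8 → sum 60
19 16 15 8 16 → sum 74
16 15 8 16 19 → sum 74
15 8 16 19 19 → sum 77
8 16 19 19 14 → sum 76
16 19 19 14 10 → sum 78  > 77 ✓
19 19 14 10 14 → sum 76
19 14 10 14 13 → sum 70
14 10 14 13 4 → sum 55
10 14 13 4 7 → sum 48
14 13 4 7 5 → sum 43
13 4 7 5 4 → sum 33
1 window satisfy the condition.

1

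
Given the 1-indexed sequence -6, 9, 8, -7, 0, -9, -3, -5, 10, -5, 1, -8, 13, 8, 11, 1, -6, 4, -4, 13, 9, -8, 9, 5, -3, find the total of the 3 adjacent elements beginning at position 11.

6

Elements at indices 11..13: 1, -8, 13
sum(1, -8, 13) = 6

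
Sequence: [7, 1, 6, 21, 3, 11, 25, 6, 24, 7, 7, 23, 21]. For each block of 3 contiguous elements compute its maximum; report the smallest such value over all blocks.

7

7 1 6 → max 7
1 6 21 → max 21
6 21 3 → max 21
21 3 11 → max 21
3 11 25 → max 25
11 25 6 → max 25
25 6 24 → max 25
6 24 7 → max 24
24 7 7 → max 24
7 7 23 → max 23
7 23 21 → max 23
Smallest of these is 7.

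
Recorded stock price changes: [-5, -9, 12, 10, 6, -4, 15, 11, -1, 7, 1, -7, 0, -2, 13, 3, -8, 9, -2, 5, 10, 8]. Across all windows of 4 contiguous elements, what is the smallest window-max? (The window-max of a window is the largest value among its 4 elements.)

[-5, -9, 12, 10] → max 12
[-9, 12, 10, 6] → max 12
[12, 10, 6, -4] → max 12
[10, 6, -4, 15] → max 15
[6, -4, 15, 11] → max 15
[-4, 15, 11, -1] → max 15
[15, 11, -1, 7] → max 15
[11, -1, 7, 1] → max 11
[-1, 7, 1, -7] → max 7
[7, 1, -7, 0] → max 7
[1, -7, 0, -2] → max 1
[-7, 0, -2, 13] → max 13
[0, -2, 13, 3] → max 13
[-2, 13, 3, -8] → max 13
[13, 3, -8, 9] → max 13
[3, -8, 9, -2] → max 9
[-8, 9, -2, 5] → max 9
[9, -2, 5, 10] → max 10
[-2, 5, 10, 8] → max 10
Smallest of these is 1.

1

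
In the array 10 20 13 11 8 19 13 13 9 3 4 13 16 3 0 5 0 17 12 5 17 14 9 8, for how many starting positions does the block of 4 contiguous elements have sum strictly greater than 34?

13

[10, 20, 13, 11] → sum 54  > 34 ✓
[20, 13, 11, 8] → sum 52  > 34 ✓
[13, 11, 8, 19] → sum 51  > 34 ✓
[11, 8, 19, 13] → sum 51  > 34 ✓
[8, 19, 13, 13] → sum 53  > 34 ✓
[19, 13, 13, 9] → sum 54  > 34 ✓
[13, 13, 9, 3] → sum 38  > 34 ✓
[13, 9, 3, 4] → sum 29
[9, 3, 4, 13] → sum 29
[3, 4, 13, 16] → sum 36  > 34 ✓
[4, 13, 16, 3] → sum 36  > 34 ✓
[13, 16, 3, 0] → sum 32
[16, 3, 0, 5] → sum 24
[3, 0, 5, 0] → sum 8
[0, 5, 0, 17] → sum 22
[5, 0, 17, 12] → sum 34
[0, 17, 12, 5] → sum 34
[17, 12, 5, 17] → sum 51  > 34 ✓
[12, 5, 17, 14] → sum 48  > 34 ✓
[5, 17, 14, 9] → sum 45  > 34 ✓
[17, 14, 9, 8] → sum 48  > 34 ✓
13 windows satisfy the condition.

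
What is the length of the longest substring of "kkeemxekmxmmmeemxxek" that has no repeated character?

4

[k] len 1
[k] len 1
[k, e] len 2
[e] len 1
[e, m] len 2
[e, m, x] len 3
[m, x, e] len 3
[m, x, e, k] len 4
[x, e, k, m] len 4
[e, k, m, x] len 4
[x, m] len 2
[m] len 1
[m] len 1
[m, e] len 2
[e] len 1
[e, m] len 2
[e, m, x] len 3
[x] len 1
[x, e] len 2
[x, e, k] len 3
Longest all-distinct length: 4.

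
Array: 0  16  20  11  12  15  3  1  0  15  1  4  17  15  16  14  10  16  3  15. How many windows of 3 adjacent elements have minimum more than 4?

7

(0, 16, 20) → min 0
(16, 20, 11) → min 11  > 4 ✓
(20, 11, 12) → min 11  > 4 ✓
(11, 12, 15) → min 11  > 4 ✓
(12, 15, 3) → min 3
(15, 3, 1) → min 1
(3, 1, 0) → min 0
(1, 0, 15) → min 0
(0, 15, 1) → min 0
(15, 1, 4) → min 1
(1, 4, 17) → min 1
(4, 17, 15) → min 4
(17, 15, 16) → min 15  > 4 ✓
(15, 16, 14) → min 14  > 4 ✓
(16, 14, 10) → min 10  > 4 ✓
(14, 10, 16) → min 10  > 4 ✓
(10, 16, 3) → min 3
(16, 3, 15) → min 3
7 windows satisfy the condition.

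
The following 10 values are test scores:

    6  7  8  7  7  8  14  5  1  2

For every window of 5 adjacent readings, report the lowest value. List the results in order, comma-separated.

6, 7, 7, 5, 1, 1

6 7 8 7 7 → min 6
7 8 7 7 8 → min 7
8 7 7 8 14 → min 7
7 7 8 14 5 → min 5
7 8 14 5 1 → min 1
8 14 5 1 2 → min 1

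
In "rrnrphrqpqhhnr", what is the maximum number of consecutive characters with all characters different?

[r] len 1
[r] len 1
[r, n] len 2
[n, r] len 2
[n, r, p] len 3
[n, r, p, h] len 4
[p, h, r] len 3
[p, h, r, q] len 4
[h, r, q, p] len 4
[p, q] len 2
[p, q, h] len 3
[h] len 1
[h, n] len 2
[h, n, r] len 3
Longest all-distinct length: 4.

4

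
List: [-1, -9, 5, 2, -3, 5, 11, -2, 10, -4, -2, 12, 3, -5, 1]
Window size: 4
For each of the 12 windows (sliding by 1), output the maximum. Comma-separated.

5, 5, 5, 11, 11, 11, 11, 10, 12, 12, 12, 12

-1 -9 5 2 → max 5
-9 5 2 -3 → max 5
5 2 -3 5 → max 5
2 -3 5 11 → max 11
-3 5 11 -2 → max 11
5 11 -2 10 → max 11
11 -2 10 -4 → max 11
-2 10 -4 -2 → max 10
10 -4 -2 12 → max 12
-4 -2 12 3 → max 12
-2 12 3 -5 → max 12
12 3 -5 1 → max 12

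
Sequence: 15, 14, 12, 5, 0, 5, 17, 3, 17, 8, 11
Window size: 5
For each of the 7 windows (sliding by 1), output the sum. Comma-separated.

Sliding a size-5 window across the 11 values:
[15, 14, 12, 5, 0] → sum 46
[14, 12, 5, 0, 5] → sum 36
[12, 5, 0, 5, 17] → sum 39
[5, 0, 5, 17, 3] → sum 30
[0, 5, 17, 3, 17] → sum 42
[5, 17, 3, 17, 8] → sum 50
[17, 3, 17, 8, 11] → sum 56

46, 36, 39, 30, 42, 50, 56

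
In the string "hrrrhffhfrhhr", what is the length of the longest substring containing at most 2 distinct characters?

[h] 1 distinct, len 1
[h, r] 2 distinct, len 2
[h, r, r] 2 distinct, len 3
[h, r, r, r] 2 distinct, len 4
[h, r, r, r, h] 2 distinct, len 5
[h, f] 2 distinct, len 2
[h, f, f] 2 distinct, len 3
[h, f, f, h] 2 distinct, len 4
[h, f, f, h, f] 2 distinct, len 5
[f, r] 2 distinct, len 2
[r, h] 2 distinct, len 2
[r, h, h] 2 distinct, len 3
[r, h, h, r] 2 distinct, len 4
Longest length with ≤2 distinct: 5.

5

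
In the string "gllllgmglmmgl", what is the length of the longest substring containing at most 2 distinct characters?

6

[g] 1 distinct, len 1
[g, l] 2 distinct, len 2
[g, l, l] 2 distinct, len 3
[g, l, l, l] 2 distinct, len 4
[g, l, l, l, l] 2 distinct, len 5
[g, l, l, l, l, g] 2 distinct, len 6
[g, m] 2 distinct, len 2
[g, m, g] 2 distinct, len 3
[g, l] 2 distinct, len 2
[l, m] 2 distinct, len 2
[l, m, m] 2 distinct, len 3
[m, m, g] 2 distinct, len 3
[g, l] 2 distinct, len 2
Longest length with ≤2 distinct: 6.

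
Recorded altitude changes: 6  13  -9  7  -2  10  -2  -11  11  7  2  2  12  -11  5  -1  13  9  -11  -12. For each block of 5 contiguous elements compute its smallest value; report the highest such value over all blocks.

Window mins for each of the 16 positions:
6 13 -9 7 -2 → min -9
13 -9 7 -2 10 → min -9
-9 7 -2 10 -2 → min -9
7 -2 10 -2 -11 → min -11
-2 10 -2 -11 11 → min -11
10 -2 -11 11 7 → min -11
-2 -11 11 7 2 → min -11
-11 11 7 2 2 → min -11
11 7 2 2 12 → min 2
7 2 2 12 -11 → min -11
2 2 12 -11 5 → min -11
2 12 -11 5 -1 → min -11
12 -11 5 -1 13 → min -11
-11 5 -1 13 9 → min -11
5 -1 13 9 -11 → min -11
-1 13 9 -11 -12 → min -12
Highest of these is 2.

2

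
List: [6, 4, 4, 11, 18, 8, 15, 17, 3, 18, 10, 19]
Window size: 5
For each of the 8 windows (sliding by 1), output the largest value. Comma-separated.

18, 18, 18, 18, 18, 18, 18, 19

(6, 4, 4, 11, 18) → max 18
(4, 4, 11, 18, 8) → max 18
(4, 11, 18, 8, 15) → max 18
(11, 18, 8, 15, 17) → max 18
(18, 8, 15, 17, 3) → max 18
(8, 15, 17, 3, 18) → max 18
(15, 17, 3, 18, 10) → max 18
(17, 3, 18, 10, 19) → max 19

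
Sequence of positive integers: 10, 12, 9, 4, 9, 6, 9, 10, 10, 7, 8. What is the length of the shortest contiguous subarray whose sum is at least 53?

add 10: running sum 10 < 53
add 12: running sum 22 < 53
add 9: running sum 31 < 53
add 4: running sum 35 < 53
add 9: running sum 44 < 53
add 6: running sum 50 < 53
end 6: [10, 12, 9, 4, 9, 6, 9] sum 59, len 7
end 7: [12, 9, 4, 9, 6, 9, 10] sum 59, len 7
end 8: [9, 4, 9, 6, 9, 10, 10] sum 57, len 7
end 9: [4, 9, 6, 9, 10, 10, 7] sum 55, len 7
end 10: [9, 6, 9, 10, 10, 7, 8] sum 59, len 7
Shortest qualifying length: 7.

7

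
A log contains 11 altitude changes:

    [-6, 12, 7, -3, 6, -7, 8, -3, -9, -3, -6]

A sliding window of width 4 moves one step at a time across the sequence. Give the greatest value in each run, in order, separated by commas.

Sliding a size-4 window across the 11 values:
(-6, 12, 7, -3) → max 12
(12, 7, -3, 6) → max 12
(7, -3, 6, -7) → max 7
(-3, 6, -7, 8) → max 8
(6, -7, 8, -3) → max 8
(-7, 8, -3, -9) → max 8
(8, -3, -9, -3) → max 8
(-3, -9, -3, -6) → max -3

12, 12, 7, 8, 8, 8, 8, -3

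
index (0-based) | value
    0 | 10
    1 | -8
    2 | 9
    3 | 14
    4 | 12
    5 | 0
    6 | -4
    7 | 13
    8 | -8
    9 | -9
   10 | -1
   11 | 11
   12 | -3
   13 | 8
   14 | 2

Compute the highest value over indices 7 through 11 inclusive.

Elements at indices 7..11: 13, -8, -9, -1, 11
max(13, -8, -9, -1, 11) = 13

13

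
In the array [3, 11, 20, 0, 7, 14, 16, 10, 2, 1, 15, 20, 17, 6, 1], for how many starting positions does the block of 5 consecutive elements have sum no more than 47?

4

[3, 11, 20, 0, 7] → sum 41  ≤ 47 ✓
[11, 20, 0, 7, 14] → sum 52
[20, 0, 7, 14, 16] → sum 57
[0, 7, 14, 16, 10] → sum 47  ≤ 47 ✓
[7, 14, 16, 10, 2] → sum 49
[14, 16, 10, 2, 1] → sum 43  ≤ 47 ✓
[16, 10, 2, 1, 15] → sum 44  ≤ 47 ✓
[10, 2, 1, 15, 20] → sum 48
[2, 1, 15, 20, 17] → sum 55
[1, 15, 20, 17, 6] → sum 59
[15, 20, 17, 6, 1] → sum 59
4 windows satisfy the condition.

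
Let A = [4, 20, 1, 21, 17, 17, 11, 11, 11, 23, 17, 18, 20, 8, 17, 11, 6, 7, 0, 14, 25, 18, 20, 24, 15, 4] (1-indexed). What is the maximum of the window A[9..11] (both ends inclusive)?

Elements at indices 9..11: 11, 23, 17
max(11, 23, 17) = 23

23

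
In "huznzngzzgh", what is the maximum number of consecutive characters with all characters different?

4

[h] len 1
[h, u] len 2
[h, u, z] len 3
[h, u, z, n] len 4
[n, z] len 2
[z, n] len 2
[z, n, g] len 3
[n, g, z] len 3
[z] len 1
[z, g] len 2
[z, g, h] len 3
Longest all-distinct length: 4.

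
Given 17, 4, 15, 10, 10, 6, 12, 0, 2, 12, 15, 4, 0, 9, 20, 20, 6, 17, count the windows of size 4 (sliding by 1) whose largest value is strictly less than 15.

17 4 15 10 → max 17
4 15 10 10 → max 15
15 10 10 6 → max 15
10 10 6 12 → max 12  < 15 ✓
10 6 12 0 → max 12  < 15 ✓
6 12 0 2 → max 12  < 15 ✓
12 0 2 12 → max 12  < 15 ✓
0 2 12 15 → max 15
2 12 15 4 → max 15
12 15 4 0 → max 15
15 4 0 9 → max 15
4 0 9 20 → max 20
0 9 20 20 → max 20
9 20 20 6 → max 20
20 20 6 17 → max 20
4 windows satisfy the condition.

4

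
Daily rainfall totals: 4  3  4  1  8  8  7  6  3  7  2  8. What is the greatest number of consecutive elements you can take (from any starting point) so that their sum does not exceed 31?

6

Extend to the right; shrink from the left whenever the sum exceeds 31:
→ 4: sum 4, len 1
→ 3: sum 7, len 2
→ 4: sum 11, len 3
→ 1: sum 12, len 4
→ 8: sum 20, len 5
→ 8: sum 28, len 6
→ 7 (dropped 4): sum 31, len 6
→ 6 (dropped 3, 4): sum 30, len 5
→ 3 (dropped 1, 8): sum 24, len 4
→ 7: sum 31, len 5
→ 2 (dropped 8): sum 25, len 5
→ 8 (dropped 7): sum 26, len 5
Longest length seen: 6.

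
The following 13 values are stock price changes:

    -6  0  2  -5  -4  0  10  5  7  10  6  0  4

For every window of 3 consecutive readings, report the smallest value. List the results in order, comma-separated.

-6, -5, -5, -5, -4, 0, 5, 5, 6, 0, 0

[-6, 0, 2] → min -6
[0, 2, -5] → min -5
[2, -5, -4] → min -5
[-5, -4, 0] → min -5
[-4, 0, 10] → min -4
[0, 10, 5] → min 0
[10, 5, 7] → min 5
[5, 7, 10] → min 5
[7, 10, 6] → min 6
[10, 6, 0] → min 0
[6, 0, 4] → min 0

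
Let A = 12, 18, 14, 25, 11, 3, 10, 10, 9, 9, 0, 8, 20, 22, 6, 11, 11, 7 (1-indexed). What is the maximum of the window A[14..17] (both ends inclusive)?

22

Elements at indices 14..17: 22, 6, 11, 11
max(22, 6, 11, 11) = 22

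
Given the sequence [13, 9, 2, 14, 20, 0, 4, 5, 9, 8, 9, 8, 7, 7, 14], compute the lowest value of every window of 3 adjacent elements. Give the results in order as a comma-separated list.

2, 2, 2, 0, 0, 0, 4, 5, 8, 8, 7, 7, 7

(13, 9, 2) → min 2
(9, 2, 14) → min 2
(2, 14, 20) → min 2
(14, 20, 0) → min 0
(20, 0, 4) → min 0
(0, 4, 5) → min 0
(4, 5, 9) → min 4
(5, 9, 8) → min 5
(9, 8, 9) → min 8
(8, 9, 8) → min 8
(9, 8, 7) → min 7
(8, 7, 7) → min 7
(7, 7, 14) → min 7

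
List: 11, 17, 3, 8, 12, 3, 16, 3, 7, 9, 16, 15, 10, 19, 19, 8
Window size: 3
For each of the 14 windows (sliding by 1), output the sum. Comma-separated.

(11, 17, 3) → sum 31
(17, 3, 8) → sum 28
(3, 8, 12) → sum 23
(8, 12, 3) → sum 23
(12, 3, 16) → sum 31
(3, 16, 3) → sum 22
(16, 3, 7) → sum 26
(3, 7, 9) → sum 19
(7, 9, 16) → sum 32
(9, 16, 15) → sum 40
(16, 15, 10) → sum 41
(15, 10, 19) → sum 44
(10, 19, 19) → sum 48
(19, 19, 8) → sum 46

31, 28, 23, 23, 31, 22, 26, 19, 32, 40, 41, 44, 48, 46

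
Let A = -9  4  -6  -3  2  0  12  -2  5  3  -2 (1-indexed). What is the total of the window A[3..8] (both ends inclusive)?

3

Elements at indices 3..8: -6, -3, 2, 0, 12, -2
sum(-6, -3, 2, 0, 12, -2) = 3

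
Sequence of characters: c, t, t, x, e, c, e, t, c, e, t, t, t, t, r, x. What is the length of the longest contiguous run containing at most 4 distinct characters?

14

add c: window [c] (1 distinct), len 1
add t: window [c, t] (2 distinct), len 2
add t: window [c, t, t] (2 distinct), len 3
add x: window [c, t, t, x] (3 distinct), len 4
add e: window [c, t, t, x, e] (4 distinct), len 5
add c: window [c, t, t, x, e, c] (4 distinct), len 6
add e: window [c, t, t, x, e, c, e] (4 distinct), len 7
add t: window [c, t, t, x, e, c, e, t] (4 distinct), len 8
add c: window [c, t, t, x, e, c, e, t, c] (4 distinct), len 9
add e: window [c, t, t, x, e, c, e, t, c, e] (4 distinct), len 10
add t: window [c, t, t, x, e, c, e, t, c, e, t] (4 distinct), len 11
add t: window [c, t, t, x, e, c, e, t, c, e, t, t] (4 distinct), len 12
add t: window [c, t, t, x, e, c, e, t, c, e, t, t, t] (4 distinct), len 13
add t: window [c, t, t, x, e, c, e, t, c, e, t, t, t, t] (4 distinct), len 14
add r: window [e, c, e, t, c, e, t, t, t, t, r] (4 distinct), len 11
add x: window [e, t, t, t, t, r, x] (4 distinct), len 7
Longest length with ≤4 distinct: 14.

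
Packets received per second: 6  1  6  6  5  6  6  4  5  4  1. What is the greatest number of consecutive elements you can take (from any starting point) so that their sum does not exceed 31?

→ 6: sum 6, len 1
→ 1: sum 7, len 2
→ 6: sum 13, len 3
→ 6: sum 19, len 4
→ 5: sum 24, len 5
→ 6: sum 30, len 6
→ 6 (dropped 6): sum 30, len 6
→ 4 (dropped 1, 6): sum 27, len 5
→ 5 (dropped 6): sum 26, len 5
→ 4: sum 30, len 6
→ 1: sum 31, len 7
Longest length seen: 7.

7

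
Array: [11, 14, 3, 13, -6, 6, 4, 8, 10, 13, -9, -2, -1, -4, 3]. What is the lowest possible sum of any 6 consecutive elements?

Window sums for each of the 10 positions:
[11, 14, 3, 13, -6, 6] → sum 41
[14, 3, 13, -6, 6, 4] → sum 34
[3, 13, -6, 6, 4, 8] → sum 28
[13, -6, 6, 4, 8, 10] → sum 35
[-6, 6, 4, 8, 10, 13] → sum 35
[6, 4, 8, 10, 13, -9] → sum 32
[4, 8, 10, 13, -9, -2] → sum 24
[8, 10, 13, -9, -2, -1] → sum 19
[10, 13, -9, -2, -1, -4] → sum 7
[13, -9, -2, -1, -4, 3] → sum 0
Lowest of these is 0.

0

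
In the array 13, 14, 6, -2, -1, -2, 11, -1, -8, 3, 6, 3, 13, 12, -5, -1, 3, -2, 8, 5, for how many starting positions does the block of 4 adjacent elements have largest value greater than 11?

7

13 14 6 -2 → max 14  > 11 ✓
14 6 -2 -1 → max 14  > 11 ✓
6 -2 -1 -2 → max 6
-2 -1 -2 11 → max 11
-1 -2 11 -1 → max 11
-2 11 -1 -8 → max 11
11 -1 -8 3 → max 11
-1 -8 3 6 → max 6
-8 3 6 3 → max 6
3 6 3 13 → max 13  > 11 ✓
6 3 13 12 → max 13  > 11 ✓
3 13 12 -5 → max 13  > 11 ✓
13 12 -5 -1 → max 13  > 11 ✓
12 -5 -1 3 → max 12  > 11 ✓
-5 -1 3 -2 → max 3
-1 3 -2 8 → max 8
3 -2 8 5 → max 8
7 windows satisfy the condition.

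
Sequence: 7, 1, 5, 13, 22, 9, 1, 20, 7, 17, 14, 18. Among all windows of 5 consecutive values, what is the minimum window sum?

[7, 1, 5, 13, 22] → sum 48
[1, 5, 13, 22, 9] → sum 50
[5, 13, 22, 9, 1] → sum 50
[13, 22, 9, 1, 20] → sum 65
[22, 9, 1, 20, 7] → sum 59
[9, 1, 20, 7, 17] → sum 54
[1, 20, 7, 17, 14] → sum 59
[20, 7, 17, 14, 18] → sum 76
Minimum of these is 48.

48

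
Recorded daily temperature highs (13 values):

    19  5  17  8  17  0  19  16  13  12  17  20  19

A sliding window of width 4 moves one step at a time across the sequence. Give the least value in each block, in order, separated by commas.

19 5 17 8 → min 5
5 17 8 17 → min 5
17 8 17 0 → min 0
8 17 0 19 → min 0
17 0 19 16 → min 0
0 19 16 13 → min 0
19 16 13 12 → min 12
16 13 12 17 → min 12
13 12 17 20 → min 12
12 17 20 19 → min 12

5, 5, 0, 0, 0, 0, 12, 12, 12, 12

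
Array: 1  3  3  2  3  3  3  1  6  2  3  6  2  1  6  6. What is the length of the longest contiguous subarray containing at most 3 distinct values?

8

[1] 1 distinct, len 1
[1, 3] 2 distinct, len 2
[1, 3, 3] 2 distinct, len 3
[1, 3, 3, 2] 3 distinct, len 4
[1, 3, 3, 2, 3] 3 distinct, len 5
[1, 3, 3, 2, 3, 3] 3 distinct, len 6
[1, 3, 3, 2, 3, 3, 3] 3 distinct, len 7
[1, 3, 3, 2, 3, 3, 3, 1] 3 distinct, len 8
[3, 3, 3, 1, 6] 3 distinct, len 5
[1, 6, 2] 3 distinct, len 3
[6, 2, 3] 3 distinct, len 3
[6, 2, 3, 6] 3 distinct, len 4
[6, 2, 3, 6, 2] 3 distinct, len 5
[6, 2, 1] 3 distinct, len 3
[6, 2, 1, 6] 3 distinct, len 4
[6, 2, 1, 6, 6] 3 distinct, len 5
Longest length with ≤3 distinct: 8.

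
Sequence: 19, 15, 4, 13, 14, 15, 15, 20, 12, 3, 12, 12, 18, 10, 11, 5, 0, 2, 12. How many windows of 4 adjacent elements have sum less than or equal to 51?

12

[19, 15, 4, 13] → sum 51  ≤ 51 ✓
[15, 4, 13, 14] → sum 46  ≤ 51 ✓
[4, 13, 14, 15] → sum 46  ≤ 51 ✓
[13, 14, 15, 15] → sum 57
[14, 15, 15, 20] → sum 64
[15, 15, 20, 12] → sum 62
[15, 20, 12, 3] → sum 50  ≤ 51 ✓
[20, 12, 3, 12] → sum 47  ≤ 51 ✓
[12, 3, 12, 12] → sum 39  ≤ 51 ✓
[3, 12, 12, 18] → sum 45  ≤ 51 ✓
[12, 12, 18, 10] → sum 52
[12, 18, 10, 11] → sum 51  ≤ 51 ✓
[18, 10, 11, 5] → sum 44  ≤ 51 ✓
[10, 11, 5, 0] → sum 26  ≤ 51 ✓
[11, 5, 0, 2] → sum 18  ≤ 51 ✓
[5, 0, 2, 12] → sum 19  ≤ 51 ✓
12 windows satisfy the condition.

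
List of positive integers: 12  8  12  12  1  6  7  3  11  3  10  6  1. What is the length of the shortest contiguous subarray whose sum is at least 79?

Extend right; whenever the sum reaches 79, record the length and shrink from the left:
add 12: running sum 12 < 79
add 8: running sum 20 < 79
add 12: running sum 32 < 79
add 12: running sum 44 < 79
add 1: running sum 45 < 79
add 6: running sum 51 < 79
add 7: running sum 58 < 79
add 3: running sum 61 < 79
add 11: running sum 72 < 79
add 3: running sum 75 < 79
add 10: shortest ending here [12, 8, 12, 12, 1, 6, 7, 3, 11, 3, 10] sum 85, len 11
add 6: shortest ending here [8, 12, 12, 1, 6, 7, 3, 11, 3, 10, 6] sum 79, len 11
add 1: shortest ending here [8, 12, 12, 1, 6, 7, 3, 11, 3, 10, 6, 1] sum 80, len 12
Shortest qualifying length: 11.

11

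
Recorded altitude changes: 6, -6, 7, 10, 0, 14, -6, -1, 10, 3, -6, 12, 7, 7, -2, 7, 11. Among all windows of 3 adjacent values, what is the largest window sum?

26

6 -6 7 → sum 7
-6 7 10 → sum 11
7 10 0 → sum 17
10 0 14 → sum 24
0 14 -6 → sum 8
14 -6 -1 → sum 7
-6 -1 10 → sum 3
-1 10 3 → sum 12
10 3 -6 → sum 7
3 -6 12 → sum 9
-6 12 7 → sum 13
12 7 7 → sum 26
7 7 -2 → sum 12
7 -2 7 → sum 12
-2 7 11 → sum 16
Largest of these is 26.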